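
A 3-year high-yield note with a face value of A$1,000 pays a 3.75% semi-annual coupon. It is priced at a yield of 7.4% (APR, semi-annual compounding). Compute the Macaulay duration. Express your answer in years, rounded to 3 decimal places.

2.857 years

Periodic yield y = 0.037. Discount each cash flow and weight by its period:
  t   CF        PV=CF/(1+0.037)^t    t·PV
  1        18.75        18.0810        18.0810
  2        18.75        17.4359        34.8718
  3        18.75        16.8138        50.4413
  4        18.75        16.2139        64.8554
  5        18.75        15.6353        78.1767
  6     1,018.75       819.2097     4,915.2582
  Σ                    903.3895     5,161.6844
Price P = Σ PV = 903.3895.
Macaulay duration = Σ(t·PV) / P = 5,161.6844 / 903.3895 = 5.71369 half-year periods.
In years: 5.71369 / 2 = 2.85684 years.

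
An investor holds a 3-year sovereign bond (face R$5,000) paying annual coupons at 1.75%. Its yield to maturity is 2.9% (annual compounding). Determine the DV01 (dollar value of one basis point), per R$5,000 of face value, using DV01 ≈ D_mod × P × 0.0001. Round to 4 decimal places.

Periodic yield y = 0.029.
  t   CF        PV=CF/(1+0.029)^t    t·PV
  1        87.50        85.0340        85.0340
  2        87.50        82.6375       165.2751
  3     5,087.50     4,669.3701    14,008.1103
  Σ                  4,837.0416    14,258.4194
P = 4,837.0416; D_Mac = 2.94776 yrs; D_mod = 2.86468 yrs.
DV01 ≈ 2.86468 × 4,837.0416 × 0.0001 = 1.385658.

R$1.3857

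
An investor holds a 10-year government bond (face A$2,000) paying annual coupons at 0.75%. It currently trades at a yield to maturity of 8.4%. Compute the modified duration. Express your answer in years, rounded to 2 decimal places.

8.75 years

Periodic yield y = 0.084. First find Macaulay duration:
  t   CF        PV=CF/(1+0.084)^t    t·PV
  1        15.00        13.8376        13.8376
  2        15.00        12.7653        25.5307
  3        15.00        11.7762        35.3285
  4        15.00        10.8636        43.4544
  5        15.00        10.0218        50.1089
  6        15.00         9.2452        55.4711
  7        15.00         8.5288        59.7014
  8        15.00         7.8679        62.9429
  9        15.00         7.2582        65.3236
  10    2,015.00       899.4608     8,994.6077
  Σ                    991.6253     9,406.3069
P = 991.6253; Macaulay duration = 9,406.3069 / 991.6253 = 9.48575 years.
Modified duration = D_Mac / (1 + y) = 9.48575 / 1.084 = 8.75069 years.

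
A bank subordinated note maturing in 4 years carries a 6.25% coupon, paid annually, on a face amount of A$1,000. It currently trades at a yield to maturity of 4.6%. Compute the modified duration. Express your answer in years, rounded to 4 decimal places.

3.5098 years

Periodic yield y = 0.046. First find Macaulay duration:
  t   CF        PV=CF/(1+0.046)^t    t·PV
  1        62.50        59.7514        59.7514
  2        62.50        57.1237       114.2475
  3        62.50        54.6116       163.8348
  4     1,062.50       887.5692     3,550.2766
  Σ                  1,059.0559     3,888.1104
P = 1,059.0559; Macaulay duration = 3,888.1104 / 1,059.0559 = 3.67130 years.
Modified duration = D_Mac / (1 + y) = 3.67130 / 1.046 = 3.50985 years.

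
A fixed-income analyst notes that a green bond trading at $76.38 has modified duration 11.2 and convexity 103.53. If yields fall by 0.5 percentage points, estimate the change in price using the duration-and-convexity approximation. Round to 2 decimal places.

+$4.38

Duration effect: -D_mod·Δy = -11.2 × (-0.005) = +0.056000
Convexity effect: ½·C·(Δy)² = 0.5 × 103.53 × (-0.005)² = +0.001294125
ΔP/P ≈ +0.056000 + 0.001294125 = +0.057294125
ΔP ≈ 76.38 × (+0.057294125) = +4.3761252675.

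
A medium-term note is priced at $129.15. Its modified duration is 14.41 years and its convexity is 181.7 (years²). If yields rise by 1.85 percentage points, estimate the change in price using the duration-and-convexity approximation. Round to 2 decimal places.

-$30.41

Duration effect: -D_mod·Δy = -14.41 × (+0.0185) = -0.266585
Convexity effect: ½·C·(Δy)² = 0.5 × 181.7 × (0.0185)² = +0.0310934125
ΔP/P ≈ -0.266585 + 0.0310934125 = -0.2354915875
ΔP ≈ 129.15 × (-0.2354915875) = -30.413738525625.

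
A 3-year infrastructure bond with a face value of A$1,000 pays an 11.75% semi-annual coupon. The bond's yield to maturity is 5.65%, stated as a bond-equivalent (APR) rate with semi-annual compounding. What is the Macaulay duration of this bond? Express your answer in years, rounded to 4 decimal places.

2.6457 years

Periodic yield y = 0.02825. Discount each cash flow and weight by its period:
  t   CF        PV=CF/(1+0.02825)^t    t·PV
  1        58.75        57.1359        57.1359
  2        58.75        55.5662       111.1323
  3        58.75        54.0395       162.1186
  4        58.75        52.5549       210.2195
  5        58.75        51.1110       255.5549
  6     1,058.75       895.7795     5,374.6769
  Σ                  1,166.1870     6,170.8383
Price P = Σ PV = 1,166.1870.
Macaulay duration = Σ(t·PV) / P = 6,170.8383 / 1,166.1870 = 5.29147 half-year periods.
In years: 5.29147 / 2 = 2.64573 years.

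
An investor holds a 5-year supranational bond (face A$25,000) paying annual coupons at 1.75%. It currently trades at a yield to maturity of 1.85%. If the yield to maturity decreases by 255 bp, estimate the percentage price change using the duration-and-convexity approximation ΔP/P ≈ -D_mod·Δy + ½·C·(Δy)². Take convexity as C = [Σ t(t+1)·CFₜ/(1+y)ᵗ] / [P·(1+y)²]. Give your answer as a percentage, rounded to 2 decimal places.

With y = 0.0185:
  t   CF        PV=CF/(1+0.0185)^t    t·PV        t(t+1)·PV
  1       437.50       429.5533       429.5533         859.1065
  2       437.50       421.7509       843.5017       2,530.5052
  3       437.50       414.0902     1,242.2706       4,969.0825
  4       437.50       406.5687     1,626.2747       8,131.3737
  5    25,437.50    23,209.6857   116,048.4286     696,290.5718
  Σ                 24,881.6488   120,190.0290     712,780.6397
P = 24,881.6488; D_Mac = 4.83047 yrs; D_mod = 4.74273 yrs; C = 27.61561.
Duration effect: -4.74273 × (-0.0255) = +0.120940
Convexity effect: 0.5 × 27.61561 × (-0.0255)² = +0.0089785
ΔP/P ≈ +0.120940 + 0.0089785 = +0.129918 = +12.9918%.

+12.99%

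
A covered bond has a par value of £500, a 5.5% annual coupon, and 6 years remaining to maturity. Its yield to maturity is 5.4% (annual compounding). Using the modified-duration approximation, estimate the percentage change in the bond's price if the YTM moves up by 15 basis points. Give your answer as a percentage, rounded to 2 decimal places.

Periodic yield y = 0.054. Modified duration first:
  t   CF        PV=CF/(1+0.054)^t    t·PV
  1        27.50        26.0911        26.0911
  2        27.50        24.7543        49.5087
  3        27.50        23.4861        70.4583
  4        27.50        22.2828        89.1313
  5        27.50        21.1412       105.7060
  6       527.50       384.7502     2,308.5009
  Σ                    502.5057     2,649.3963
P = 502.5057; D_Mac = 5.27237 yrs; D_mod = 5.27237/(1+0.054) = 5.00225 yrs.
ΔP/P ≈ -D_mod · Δy = -5.00225 × (+0.0015) = -0.007503 = -0.7503%.

-0.75%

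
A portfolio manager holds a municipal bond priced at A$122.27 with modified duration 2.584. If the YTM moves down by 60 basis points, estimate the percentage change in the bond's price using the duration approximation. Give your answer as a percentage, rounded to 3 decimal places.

+1.550%

Duration approximation: ΔP/P ≈ -D_mod · Δy = -2.584 × (-0.006) = +0.015504.
As a percentage: +1.5504%.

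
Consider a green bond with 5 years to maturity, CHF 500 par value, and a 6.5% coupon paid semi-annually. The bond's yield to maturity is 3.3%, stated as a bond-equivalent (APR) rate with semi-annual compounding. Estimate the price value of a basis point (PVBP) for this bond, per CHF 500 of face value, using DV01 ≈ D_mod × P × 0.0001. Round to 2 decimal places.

CHF 0.25

Periodic yield y = 0.0165.
  t   CF        PV=CF/(1+0.0165)^t    t·PV
  1        16.25        15.9862        15.9862
  2        16.25        15.7267        31.4535
  3        16.25        15.4715        46.4144
  4        16.25        15.2203        60.8813
  5        16.25        14.9733        74.8663
  6        16.25        14.7302        88.3813
  7        16.25        14.4911       101.4378
  8        16.25        14.2559       114.0471
  9        16.25        14.0245       126.2204
  10      516.25       438.3149     4,383.1490
  Σ                    573.1946     5,042.8372
P = 573.1946; D_Mac = 8.79778 half-year periods = 4.39889 yrs; D_mod = 4.32748 yrs.
DV01 ≈ 4.32748 × 573.1946 × 0.0001 = 0.248049.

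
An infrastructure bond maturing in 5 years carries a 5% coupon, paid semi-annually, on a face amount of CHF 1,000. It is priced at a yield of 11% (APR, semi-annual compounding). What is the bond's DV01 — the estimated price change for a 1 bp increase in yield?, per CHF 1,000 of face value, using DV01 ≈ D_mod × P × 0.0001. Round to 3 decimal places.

CHF 0.323

Periodic yield y = 0.055.
  t   CF        PV=CF/(1+0.055)^t    t·PV
  1        25.00        23.6967        23.6967
  2        25.00        22.4613        44.9226
  3        25.00        21.2903        63.8710
  4        25.00        20.1804        80.7217
  5        25.00        19.1284        95.6418
  6        25.00        18.1311       108.7869
  7        25.00        17.1859       120.3014
  8        25.00        16.2900       130.3198
  9        25.00        15.4407       138.9666
  10    1,025.00       600.0663     6,000.6634
  Σ                    773.8712     6,807.8919
P = 773.8712; D_Mac = 8.79719 half-year periods = 4.39859 yrs; D_mod = 4.16928 yrs.
DV01 ≈ 4.16928 × 773.8712 × 0.0001 = 0.322649.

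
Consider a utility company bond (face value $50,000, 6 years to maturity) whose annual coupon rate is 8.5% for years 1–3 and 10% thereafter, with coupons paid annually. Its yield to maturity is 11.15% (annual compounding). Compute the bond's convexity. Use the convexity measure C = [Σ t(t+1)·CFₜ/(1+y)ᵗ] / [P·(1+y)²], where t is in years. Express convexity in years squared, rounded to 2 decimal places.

With y = 0.1115:
  t   CF        PV=CF/(1+0.1115)^t    t·PV        t(t+1)·PV
  1     4,250.00     3,823.6617     3,823.6617       7,647.3234
  2     4,250.00     3,440.0915     6,880.1830      20,640.5491
  3     4,250.00     3,094.9991     9,284.9973      37,139.9894
  4     5,000.00     3,275.9113    13,103.6453      65,518.2263
  5     5,000.00     2,947.2886    14,736.4432      88,418.6590
  6    55,000.00    29,167.9487   175,007.6921   1,225,053.8448
  Σ                 45,749.9010   222,836.6226   1,444,418.5920
P = 45,749.9010.
Convexity = Σ t(t+1)·PV / [P·(1+y)²] = 1,444,418.5920 / (45,749.9010 × 1.235432) = 25.55548.

25.56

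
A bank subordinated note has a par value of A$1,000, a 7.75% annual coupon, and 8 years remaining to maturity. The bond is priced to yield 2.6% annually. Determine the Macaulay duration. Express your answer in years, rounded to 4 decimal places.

Periodic yield y = 0.026. Discount each cash flow and weight by its year:
  t   CF        PV=CF/(1+0.026)^t    t·PV
  1        77.50        75.5361        75.5361
  2        77.50        73.6219       147.2438
  3        77.50        71.7562       215.2687
  4        77.50        69.9378       279.7514
  5        77.50        68.1655       340.8277
  6        77.50        66.4382       398.6289
  7        77.50        64.7545       453.2817
  8     1,077.50       877.4824     7,019.8588
  Σ                  1,367.6926     8,930.3971
Price P = Σ PV = 1,367.6926.
Macaulay duration = Σ(t·PV) / P = 8,930.3971 / 1,367.6926 = 6.52954 years.

6.5295 years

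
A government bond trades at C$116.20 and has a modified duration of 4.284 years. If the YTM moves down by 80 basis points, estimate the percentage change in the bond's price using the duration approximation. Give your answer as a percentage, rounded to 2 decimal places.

Duration approximation: ΔP/P ≈ -D_mod · Δy = -4.284 × (-0.008) = +0.034272.
As a percentage: +3.4272%.

+3.43%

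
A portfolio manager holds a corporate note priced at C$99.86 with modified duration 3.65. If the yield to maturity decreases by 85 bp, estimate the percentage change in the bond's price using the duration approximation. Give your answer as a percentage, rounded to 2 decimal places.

Duration approximation: ΔP/P ≈ -D_mod · Δy = -3.65 × (-0.0085) = +0.031025.
As a percentage: +3.1025%.

+3.10%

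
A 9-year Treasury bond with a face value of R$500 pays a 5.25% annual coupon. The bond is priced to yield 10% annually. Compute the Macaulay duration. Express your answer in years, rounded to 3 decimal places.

Periodic yield y = 0.1. Discount each cash flow and weight by its year:
  t   CF        PV=CF/(1+0.1)^t    t·PV
  1        26.25        23.8636        23.8636
  2        26.25        21.6942        43.3884
  3        26.25        19.7220        59.1660
  4        26.25        17.9291        71.7164
  5        26.25        16.2992        81.4959
  6        26.25        14.8174        88.9046
  7        26.25        13.4704        94.2928
  8        26.25        12.2458        97.9665
  9       526.25       223.1814     2,008.6323
  Σ                    363.2232     2,569.4268
Price P = Σ PV = 363.2232.
Macaulay duration = Σ(t·PV) / P = 2,569.4268 / 363.2232 = 7.07396 years.

7.074 years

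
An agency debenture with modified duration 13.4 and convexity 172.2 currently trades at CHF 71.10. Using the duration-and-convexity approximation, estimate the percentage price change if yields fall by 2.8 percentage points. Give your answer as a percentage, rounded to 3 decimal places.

+44.270%

Duration effect: -D_mod·Δy = -13.4 × (-0.028) = +0.375200
Convexity effect: ½·C·(Δy)² = 0.5 × 172.2 × (-0.028)² = +0.0675024
ΔP/P ≈ +0.375200 + 0.0675024 = +0.4427024
= +44.27024%.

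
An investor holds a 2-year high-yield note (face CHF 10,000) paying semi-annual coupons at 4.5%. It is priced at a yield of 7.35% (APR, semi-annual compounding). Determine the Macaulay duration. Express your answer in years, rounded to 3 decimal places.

Periodic yield y = 0.03675. Discount each cash flow and weight by its period:
  t   CF        PV=CF/(1+0.03675)^t    t·PV
  1       225.00       217.0244       217.0244
  2       225.00       209.3314       418.6629
  3       225.00       201.9112       605.7336
  4    10,225.00     8,850.4864    35,401.9457
  Σ                  9,478.7534    36,643.3665
Price P = Σ PV = 9,478.7534.
Macaulay duration = Σ(t·PV) / P = 36,643.3665 / 9,478.7534 = 3.86584 half-year periods.
In years: 3.86584 / 2 = 1.93292 years.

1.933 years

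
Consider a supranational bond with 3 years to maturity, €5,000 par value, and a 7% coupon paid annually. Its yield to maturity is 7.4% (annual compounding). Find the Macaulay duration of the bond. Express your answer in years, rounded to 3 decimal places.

2.807 years

Periodic yield y = 0.074. Discount each cash flow and weight by its year:
  t   CF        PV=CF/(1+0.074)^t    t·PV
  1       350.00       325.8845       325.8845
  2       350.00       303.4307       606.8613
  3     5,350.00     4,318.5797    12,955.7391
  Σ                  4,947.8949    13,888.4850
Price P = Σ PV = 4,947.8949.
Macaulay duration = Σ(t·PV) / P = 13,888.4850 / 4,947.8949 = 2.80695 years.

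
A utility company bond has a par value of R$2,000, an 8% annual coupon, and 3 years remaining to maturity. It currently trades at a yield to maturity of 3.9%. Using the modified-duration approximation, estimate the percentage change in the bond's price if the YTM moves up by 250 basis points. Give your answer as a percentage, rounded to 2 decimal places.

-6.73%

Periodic yield y = 0.039. Modified duration first:
  t   CF        PV=CF/(1+0.039)^t    t·PV
  1       160.00       153.9942       153.9942
  2       160.00       148.2139       296.4278
  3     2,160.00     1,925.7819     5,777.3458
  Σ                  2,227.9900     6,227.7678
P = 2,227.9900; D_Mac = 2.79524 yrs; D_mod = 2.79524/(1+0.039) = 2.69032 yrs.
ΔP/P ≈ -D_mod · Δy = -2.69032 × (+0.025) = -0.067258 = -6.7258%.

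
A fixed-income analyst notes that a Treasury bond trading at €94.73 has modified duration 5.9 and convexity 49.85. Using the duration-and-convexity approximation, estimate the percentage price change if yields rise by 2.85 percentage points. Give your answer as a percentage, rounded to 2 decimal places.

Duration effect: -D_mod·Δy = -5.9 × (+0.0285) = -0.168150
Convexity effect: ½·C·(Δy)² = 0.5 × 49.85 × (0.0285)² = +0.02024533125
ΔP/P ≈ -0.168150 + 0.02024533125 = -0.14790466875
= -14.790466875%.

-14.79%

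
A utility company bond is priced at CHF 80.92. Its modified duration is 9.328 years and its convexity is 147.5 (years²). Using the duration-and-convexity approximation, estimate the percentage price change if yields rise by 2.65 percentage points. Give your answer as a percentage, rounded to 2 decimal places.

Duration effect: -D_mod·Δy = -9.328 × (+0.0265) = -0.247192
Convexity effect: ½·C·(Δy)² = 0.5 × 147.5 × (0.0265)² = +0.0517909375
ΔP/P ≈ -0.247192 + 0.0517909375 = -0.1954010625
= -19.54010625%.

-19.54%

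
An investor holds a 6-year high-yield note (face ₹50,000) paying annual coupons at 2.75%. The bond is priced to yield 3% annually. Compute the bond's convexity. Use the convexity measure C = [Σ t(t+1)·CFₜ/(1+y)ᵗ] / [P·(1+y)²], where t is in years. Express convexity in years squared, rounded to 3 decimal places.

36.170

With y = 0.03:
  t   CF        PV=CF/(1+0.03)^t    t·PV        t(t+1)·PV
  1     1,375.00     1,334.9515     1,334.9515       2,669.9029
  2     1,375.00     1,296.0694     2,592.1388       7,776.4163
  3     1,375.00     1,258.3198     3,774.9593      15,099.8374
  4     1,375.00     1,221.6697     4,886.6788      24,433.3938
  5     1,375.00     1,186.0871     5,930.4354      35,582.6124
  6    51,375.00    43,025.7537   258,154.5221   1,807,081.6549
  Σ                 49,322.8511   276,673.6858   1,892,643.8176
P = 49,322.8511.
Convexity = Σ t(t+1)·PV / [P·(1+y)²] = 1,892,643.8176 / (49,322.8511 × 1.060900) = 36.16981.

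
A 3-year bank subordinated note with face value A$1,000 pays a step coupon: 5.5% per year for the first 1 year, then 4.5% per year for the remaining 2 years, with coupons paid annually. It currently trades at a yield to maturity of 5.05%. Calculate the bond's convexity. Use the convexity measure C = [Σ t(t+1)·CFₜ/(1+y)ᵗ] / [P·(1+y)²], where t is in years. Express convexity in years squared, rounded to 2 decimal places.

With y = 0.0505:
  t   CF        PV=CF/(1+0.0505)^t    t·PV        t(t+1)·PV
  1        55.00        52.3560        52.3560         104.7120
  2        45.00        40.7775        81.5550         244.6649
  3     1,045.00       901.4219     2,704.2658      10,817.0632
  Σ                    994.5554     2,838.1768      11,166.4401
P = 994.5554.
Convexity = Σ t(t+1)·PV / [P·(1+y)²] = 11,166.4401 / (994.5554 × 1.103550) = 10.17404.

10.17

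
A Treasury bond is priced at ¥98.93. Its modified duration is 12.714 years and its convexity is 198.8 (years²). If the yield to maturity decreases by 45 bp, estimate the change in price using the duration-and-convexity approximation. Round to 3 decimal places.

Duration effect: -D_mod·Δy = -12.714 × (-0.0045) = +0.057213
Convexity effect: ½·C·(Δy)² = 0.5 × 198.8 × (-0.0045)² = +0.00201285
ΔP/P ≈ +0.057213 + 0.00201285 = +0.05922585
ΔP ≈ 98.93 × (+0.05922585) = +5.8592133405.

+¥5.859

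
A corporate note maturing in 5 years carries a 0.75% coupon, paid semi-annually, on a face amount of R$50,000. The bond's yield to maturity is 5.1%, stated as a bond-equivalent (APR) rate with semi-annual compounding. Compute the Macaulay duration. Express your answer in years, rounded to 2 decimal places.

Periodic yield y = 0.0255. Discount each cash flow and weight by its period:
  t   CF        PV=CF/(1+0.0255)^t    t·PV
  1       187.50       182.8376       182.8376
  2       187.50       178.2912       356.5824
  3       187.50       173.8578       521.5735
  4       187.50       169.5347       678.1388
  5       187.50       165.3191       826.5953
  6       187.50       161.2083       967.2495
  7       187.50       157.1997     1,100.3977
  8       187.50       153.2908     1,226.3260
  9       187.50       149.4790     1,345.3113
  10   50,187.50    39,015.6562   390,156.5619
  Σ                 40,506.6744   397,361.5742
Price P = Σ PV = 40,506.6744.
Macaulay duration = Σ(t·PV) / P = 397,361.5742 / 40,506.6744 = 9.80978 half-year periods.
In years: 9.80978 / 2 = 4.90489 years.

4.90 years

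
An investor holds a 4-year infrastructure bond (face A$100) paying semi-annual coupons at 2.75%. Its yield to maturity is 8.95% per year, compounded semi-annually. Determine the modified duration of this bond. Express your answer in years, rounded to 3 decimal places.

Periodic yield y = 0.04475. First find Macaulay duration:
  t   CF        PV=CF/(1+0.04475)^t    t·PV
  1        1.375         1.3161         1.3161
  2        1.375         1.2597         2.5195
  3        1.375         1.2058         3.6173
  4        1.375         1.1541         4.6165
  5        1.375         1.1047         5.5235
  6        1.375         1.0574         6.3442
  7        1.375         1.0121         7.0846
  8      101.375        71.4220       571.3758
  Σ                     79.5319       602.3974
P = 79.5319; Macaulay duration = 602.3974 / 79.5319 = 7.57429 half-year periods = 3.78715 years.
Modified duration = D_Mac / (1 + y) = 3.78715 / 1.04475 = 3.62493 years.

3.625 years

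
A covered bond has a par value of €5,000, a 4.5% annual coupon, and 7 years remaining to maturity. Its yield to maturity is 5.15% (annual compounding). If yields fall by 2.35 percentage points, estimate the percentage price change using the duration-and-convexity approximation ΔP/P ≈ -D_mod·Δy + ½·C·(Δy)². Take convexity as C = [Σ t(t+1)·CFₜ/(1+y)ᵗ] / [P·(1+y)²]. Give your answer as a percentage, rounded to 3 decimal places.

With y = 0.0515:
  t   CF        PV=CF/(1+0.0515)^t    t·PV        t(t+1)·PV
  1       225.00       213.9800       213.9800         427.9601
  2       225.00       203.4998       406.9996       1,220.9987
  3       225.00       193.5328       580.5985       2,322.3942
  4       225.00       184.0541       736.2163       3,681.0813
  5       225.00       175.0395       875.1976       5,251.1858
  6       225.00       166.4665       998.7990       6,991.5931
  7     5,225.00     3,676.3881    25,734.7169     205,877.7355
  Σ                  4,812.9609    29,546.5080     225,772.9487
P = 4,812.9609; D_Mac = 6.13895 yrs; D_mod = 5.83828 yrs; C = 42.42687.
Duration effect: -5.83828 × (-0.0235) = +0.137199
Convexity effect: 0.5 × 42.42687 × (-0.0235)² = +0.0117151
ΔP/P ≈ +0.137199 + 0.0117151 = +0.148915 = +14.8915%.

+14.891%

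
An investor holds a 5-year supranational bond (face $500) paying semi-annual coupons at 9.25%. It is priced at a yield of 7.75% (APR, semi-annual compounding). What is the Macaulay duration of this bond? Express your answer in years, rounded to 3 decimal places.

Periodic yield y = 0.03875. Discount each cash flow and weight by its period:
  t   CF        PV=CF/(1+0.03875)^t    t·PV
  1       23.125        22.2623        22.2623
  2       23.125        21.4319        42.8637
  3       23.125        20.6323        61.8970
  4       23.125        19.8627        79.4507
  5       23.125        19.1217        95.6085
  6       23.125        18.4084       110.4503
  7       23.125        17.7217       124.0516
  8       23.125        17.0606       136.4845
  9       23.125        16.4241       147.8172
  10     523.125       357.6804     3,576.8037
  Σ                    530.6060     4,397.6896
Price P = Σ PV = 530.6060.
Macaulay duration = Σ(t·PV) / P = 4,397.6896 / 530.6060 = 8.28805 half-year periods.
In years: 8.28805 / 2 = 4.14403 years.

4.144 years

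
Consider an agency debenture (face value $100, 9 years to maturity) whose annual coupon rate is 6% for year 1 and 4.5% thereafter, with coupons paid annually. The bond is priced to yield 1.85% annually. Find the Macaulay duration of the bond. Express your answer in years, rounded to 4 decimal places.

7.6672 years

Periodic yield y = 0.0185. Discount each cash flow and weight by its year:
  t   CF        PV=CF/(1+0.0185)^t    t·PV
  1         6.00         5.8910         5.8910
  2         4.50         4.3380         8.6760
  3         4.50         4.2592        12.7776
  4         4.50         4.1818        16.7274
  5         4.50         4.1059        20.5295
  6         4.50         4.0313        24.1879
  7         4.50         3.9581        27.7066
  8         4.50         3.8862        31.0895
  9       104.50        88.6068       797.4611
  Σ                    123.2584       945.0466
Price P = Σ PV = 123.2584.
Macaulay duration = Σ(t·PV) / P = 945.0466 / 123.2584 = 7.66720 years.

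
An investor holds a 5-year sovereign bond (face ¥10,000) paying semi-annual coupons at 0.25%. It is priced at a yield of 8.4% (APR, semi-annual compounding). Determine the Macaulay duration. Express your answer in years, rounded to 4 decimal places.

4.9639 years

Periodic yield y = 0.042. Discount each cash flow and weight by its period:
  t   CF        PV=CF/(1+0.042)^t    t·PV
  1        12.50        11.9962        11.9962
  2        12.50        11.5126        23.0253
  3        12.50        11.0486        33.1458
  4        12.50        10.6033        42.4130
  5        12.50        10.1759        50.8793
  6        12.50         9.7657        58.5942
  7        12.50         9.3721        65.6046
  8        12.50         8.9943        71.9545
  9        12.50         8.6318        77.6861
  10   10,012.50     6,635.3730    66,353.7297
  Σ                  6,727.4734    66,789.0287
Price P = Σ PV = 6,727.4734.
Macaulay duration = Σ(t·PV) / P = 66,789.0287 / 6,727.4734 = 9.92780 half-year periods.
In years: 9.92780 / 2 = 4.96390 years.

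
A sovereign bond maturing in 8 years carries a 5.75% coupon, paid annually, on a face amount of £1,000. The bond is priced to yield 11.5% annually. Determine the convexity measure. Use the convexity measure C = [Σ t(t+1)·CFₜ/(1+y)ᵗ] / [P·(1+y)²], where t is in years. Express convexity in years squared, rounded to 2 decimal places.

42.25

With y = 0.115:
  t   CF        PV=CF/(1+0.115)^t    t·PV        t(t+1)·PV
  1        57.50        51.5695        51.5695         103.1390
  2        57.50        46.2507        92.5014         277.5041
  3        57.50        41.4804       124.4413         497.7652
  4        57.50        37.2022       148.8087         744.0436
  5        57.50        33.3652       166.8259       1,000.9555
  6        57.50        29.9239       179.5436       1,256.8051
  7        57.50        26.8376       187.8632       1,502.9059
  8     1,057.50       442.6714     3,541.3710      31,872.3388
  Σ                    709.3009     4,492.9246      37,255.4571
P = 709.3009.
Convexity = Σ t(t+1)·PV / [P·(1+y)²] = 37,255.4571 / (709.3009 × 1.243225) = 42.24834.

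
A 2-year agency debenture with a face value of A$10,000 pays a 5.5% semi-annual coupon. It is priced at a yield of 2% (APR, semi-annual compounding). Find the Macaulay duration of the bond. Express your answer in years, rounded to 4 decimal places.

1.9240 years

Periodic yield y = 0.01. Discount each cash flow and weight by its period:
  t   CF        PV=CF/(1+0.01)^t    t·PV
  1       275.00       272.2772       272.2772
  2       275.00       269.5814       539.1628
  3       275.00       266.9123       800.7369
  4    10,275.00     9,874.0730    39,496.2922
  Σ                 10,682.8440    41,108.4691
Price P = Σ PV = 10,682.8440.
Macaulay duration = Σ(t·PV) / P = 41,108.4691 / 10,682.8440 = 3.84808 half-year periods.
In years: 3.84808 / 2 = 1.92404 years.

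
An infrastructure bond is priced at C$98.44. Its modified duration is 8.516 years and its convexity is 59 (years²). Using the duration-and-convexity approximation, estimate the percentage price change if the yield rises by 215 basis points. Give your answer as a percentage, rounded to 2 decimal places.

-16.95%

Duration effect: -D_mod·Δy = -8.516 × (+0.0215) = -0.183094
Convexity effect: ½·C·(Δy)² = 0.5 × 59 × (0.0215)² = +0.013636375
ΔP/P ≈ -0.183094 + 0.013636375 = -0.169457625
= -16.9457625%.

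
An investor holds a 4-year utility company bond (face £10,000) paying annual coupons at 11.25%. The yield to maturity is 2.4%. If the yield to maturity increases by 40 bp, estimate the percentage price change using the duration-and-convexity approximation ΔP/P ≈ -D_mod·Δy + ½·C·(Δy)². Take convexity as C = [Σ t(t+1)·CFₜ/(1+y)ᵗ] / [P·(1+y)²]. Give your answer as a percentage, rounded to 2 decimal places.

With y = 0.024:
  t   CF        PV=CF/(1+0.024)^t    t·PV        t(t+1)·PV
  1     1,125.00     1,098.6328     1,098.6328       2,197.2656
  2     1,125.00     1,072.8836     2,145.7672       6,437.3016
  3     1,125.00     1,047.7379     3,143.2137      12,572.8548
  4    11,125.00    10,118.1286    40,472.5142     202,362.5711
  Σ                 13,337.3829    46,860.1279     223,569.9932
P = 13,337.3829; D_Mac = 3.51344 yrs; D_mod = 3.43110 yrs; C = 15.98612.
Duration effect: -3.43110 × (+0.004) = -0.013724
Convexity effect: 0.5 × 15.98612 × (0.004)² = +0.0001279
ΔP/P ≈ -0.013724 + 0.0001279 = -0.013596 = -1.3596%.

-1.36%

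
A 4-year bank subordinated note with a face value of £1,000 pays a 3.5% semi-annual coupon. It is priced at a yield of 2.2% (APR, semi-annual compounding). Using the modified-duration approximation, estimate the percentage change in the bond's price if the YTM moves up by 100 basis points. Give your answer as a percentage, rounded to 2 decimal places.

-3.73%

Periodic yield y = 0.011. Modified duration first:
  t   CF        PV=CF/(1+0.011)^t    t·PV
  1        17.50        17.3096        17.3096
  2        17.50        17.1213        34.2425
  3        17.50        16.9350        50.8049
  4        17.50        16.7507        67.0029
  5        17.50        16.5685        82.8423
  6        17.50        16.3882        98.3292
  7        17.50        16.2099       113.4692
  8     1,017.50       932.2345     7,457.8760
  Σ                  1,049.5176     7,921.8766
P = 1,049.5176; D_Mac = 7.54811 half-year periods = 3.77406 yrs; D_mod = 3.77406/(1+0.011) = 3.73299 yrs.
ΔP/P ≈ -D_mod · Δy = -3.73299 × (+0.01) = -0.037330 = -3.7330%.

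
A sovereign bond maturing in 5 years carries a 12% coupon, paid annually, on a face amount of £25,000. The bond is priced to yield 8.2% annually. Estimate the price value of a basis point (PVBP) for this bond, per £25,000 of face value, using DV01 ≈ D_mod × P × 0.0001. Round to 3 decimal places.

£10.921

Periodic yield y = 0.082.
  t   CF        PV=CF/(1+0.082)^t    t·PV
  1     3,000.00     2,772.6433     2,772.6433
  2     3,000.00     2,562.5169     5,125.0337
  3     3,000.00     2,368.3150     7,104.9451
  4     3,000.00     2,188.8309     8,755.3236
  5    28,000.00    18,880.8581    94,404.2903
  Σ                 28,773.1641   118,162.2360
P = 28,773.1641; D_Mac = 4.10668 yrs; D_mod = 3.79545 yrs.
DV01 ≈ 3.79545 × 28,773.1641 × 0.0001 = 10.920724.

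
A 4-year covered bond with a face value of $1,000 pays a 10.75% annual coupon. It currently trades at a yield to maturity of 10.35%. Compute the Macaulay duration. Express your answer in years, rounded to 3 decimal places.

Periodic yield y = 0.1035. Discount each cash flow and weight by its year:
  t   CF        PV=CF/(1+0.1035)^t    t·PV
  1       107.50        97.4173        97.4173
  2       107.50        88.2803       176.5606
  3       107.50        80.0003       240.0008
  4     1,107.50       746.8861     2,987.5445
  Σ                  1,012.5840     3,501.5232
Price P = Σ PV = 1,012.5840.
Macaulay duration = Σ(t·PV) / P = 3,501.5232 / 1,012.5840 = 3.45801 years.

3.458 years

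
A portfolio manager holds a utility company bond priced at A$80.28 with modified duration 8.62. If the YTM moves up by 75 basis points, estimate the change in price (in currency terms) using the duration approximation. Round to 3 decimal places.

Duration approximation: ΔP/P ≈ -D_mod · Δy = -8.62 × (+0.0075) = -0.064650.
ΔP ≈ 80.28 × (-0.064650) = -5.190102.

-A$5.190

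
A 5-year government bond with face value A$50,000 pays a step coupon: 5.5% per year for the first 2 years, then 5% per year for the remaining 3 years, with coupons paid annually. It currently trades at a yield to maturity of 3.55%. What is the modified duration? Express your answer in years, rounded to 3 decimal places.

4.379 years

Periodic yield y = 0.0355. First find Macaulay duration:
  t   CF        PV=CF/(1+0.0355)^t    t·PV
  1     2,750.00     2,655.7219     2,655.7219
  2     2,750.00     2,564.6759     5,129.3518
  3     2,500.00     2,251.5920     6,754.7760
  4     2,500.00     2,174.4008     8,697.6031
  5    52,500.00    44,096.9739   220,484.8693
  Σ                 53,743.3644   243,722.3221
P = 53,743.3644; Macaulay duration = 243,722.3221 / 53,743.3644 = 4.53493 years.
Modified duration = D_Mac / (1 + y) = 4.53493 / 1.0355 = 4.37946 years.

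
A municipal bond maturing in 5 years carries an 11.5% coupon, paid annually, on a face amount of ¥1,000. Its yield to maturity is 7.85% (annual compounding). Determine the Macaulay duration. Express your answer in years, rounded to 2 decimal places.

4.14 years

Periodic yield y = 0.0785. Discount each cash flow and weight by its year:
  t   CF        PV=CF/(1+0.0785)^t    t·PV
  1       115.00       106.6296       106.6296
  2       115.00        98.8684       197.7368
  3       115.00        91.6721       275.0164
  4       115.00        84.9997       339.9987
  5     1,115.00       764.1421     3,820.7104
  Σ                  1,146.3119     4,740.0919
Price P = Σ PV = 1,146.3119.
Macaulay duration = Σ(t·PV) / P = 4,740.0919 / 1,146.3119 = 4.13508 years.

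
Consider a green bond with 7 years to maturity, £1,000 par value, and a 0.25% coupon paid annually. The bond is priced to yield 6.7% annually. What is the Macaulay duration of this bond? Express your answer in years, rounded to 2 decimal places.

Periodic yield y = 0.067. Discount each cash flow and weight by its year:
  t   CF        PV=CF/(1+0.067)^t    t·PV
  1         2.50         2.3430         2.3430
  2         2.50         2.1959         4.3918
  3         2.50         2.0580         6.1740
  4         2.50         1.9288         7.7151
  5         2.50         1.8077         9.0383
  6         2.50         1.6942        10.1649
  7     1,002.50       636.6979     4,456.8856
  Σ                    648.7255     4,496.7128
Price P = Σ PV = 648.7255.
Macaulay duration = Σ(t·PV) / P = 4,496.7128 / 648.7255 = 6.93161 years.

6.93 years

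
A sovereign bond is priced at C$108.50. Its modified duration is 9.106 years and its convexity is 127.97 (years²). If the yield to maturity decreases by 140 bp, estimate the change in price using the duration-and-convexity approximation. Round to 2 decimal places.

+C$15.19

Duration effect: -D_mod·Δy = -9.106 × (-0.014) = +0.127484
Convexity effect: ½·C·(Δy)² = 0.5 × 127.97 × (-0.014)² = +0.01254106
ΔP/P ≈ +0.127484 + 0.01254106 = +0.14002506
ΔP ≈ 108.50 × (+0.14002506) = +15.19271901.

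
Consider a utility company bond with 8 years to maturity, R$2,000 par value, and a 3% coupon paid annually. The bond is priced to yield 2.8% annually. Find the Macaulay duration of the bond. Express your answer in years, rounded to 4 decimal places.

7.2367 years

Periodic yield y = 0.028. Discount each cash flow and weight by its year:
  t   CF        PV=CF/(1+0.028)^t    t·PV
  1        60.00        58.3658        58.3658
  2        60.00        56.7760       113.5521
  3        60.00        55.2296       165.6888
  4        60.00        53.7253       214.9012
  5        60.00        52.2620       261.3098
  6        60.00        50.8385       305.0309
  7        60.00        49.4538       346.1764
  8     2,060.00     1,651.6663    13,213.3303
  Σ                  2,028.3172    14,678.3552
Price P = Σ PV = 2,028.3172.
Macaulay duration = Σ(t·PV) / P = 14,678.3552 / 2,028.3172 = 7.23672 years.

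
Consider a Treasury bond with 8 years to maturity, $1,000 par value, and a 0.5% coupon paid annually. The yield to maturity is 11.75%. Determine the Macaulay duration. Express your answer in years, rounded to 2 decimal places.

Periodic yield y = 0.1175. Discount each cash flow and weight by its year:
  t   CF        PV=CF/(1+0.1175)^t    t·PV
  1         5.00         4.4743         4.4743
  2         5.00         4.0038         8.0076
  3         5.00         3.5828        10.7485
  4         5.00         3.2061        12.8245
  5         5.00         2.8690        14.3451
  6         5.00         2.5673        15.4041
  7         5.00         2.2974        16.0818
  8     1,005.00       413.2243     3,305.7941
  Σ                    436.2251     3,387.6800
Price P = Σ PV = 436.2251.
Macaulay duration = Σ(t·PV) / P = 3,387.6800 / 436.2251 = 7.76590 years.

7.77 years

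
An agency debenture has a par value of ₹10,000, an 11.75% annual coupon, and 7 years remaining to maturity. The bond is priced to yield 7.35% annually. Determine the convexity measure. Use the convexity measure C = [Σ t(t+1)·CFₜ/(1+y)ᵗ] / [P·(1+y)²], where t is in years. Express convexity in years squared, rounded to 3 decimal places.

With y = 0.0735:
  t   CF        PV=CF/(1+0.0735)^t    t·PV        t(t+1)·PV
  1     1,175.00     1,094.5505     1,094.5505       2,189.1011
  2     1,175.00     1,019.6093     2,039.2185       6,117.6555
  3     1,175.00       949.7990     2,849.3971      11,397.5883
  4     1,175.00       884.7685     3,539.0742      17,695.3708
  5     1,175.00       824.1905     4,120.9527      24,725.7160
  6     1,175.00       767.7602     4,606.5610      32,245.9268
  7    11,175.00     6,801.9462    47,613.6232     380,908.9853
  Σ                 12,342.6242    65,863.3771     475,280.3439
P = 12,342.6242.
Convexity = Σ t(t+1)·PV / [P·(1+y)²] = 475,280.3439 / (12,342.6242 × 1.152402) = 33.41475.

33.415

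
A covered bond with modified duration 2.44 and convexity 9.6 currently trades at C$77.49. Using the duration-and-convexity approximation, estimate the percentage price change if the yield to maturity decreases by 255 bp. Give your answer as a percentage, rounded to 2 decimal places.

+6.53%

Duration effect: -D_mod·Δy = -2.44 × (-0.0255) = +0.062220
Convexity effect: ½·C·(Δy)² = 0.5 × 9.6 × (-0.0255)² = +0.0031212
ΔP/P ≈ +0.062220 + 0.0031212 = +0.0653412
= +6.53412%.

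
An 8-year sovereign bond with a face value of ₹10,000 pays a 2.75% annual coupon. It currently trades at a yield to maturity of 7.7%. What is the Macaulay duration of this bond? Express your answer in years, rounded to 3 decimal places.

Periodic yield y = 0.077. Discount each cash flow and weight by its year:
  t   CF        PV=CF/(1+0.077)^t    t·PV
  1       275.00       255.3389       255.3389
  2       275.00       237.0835       474.1670
  3       275.00       220.1332       660.3997
  4       275.00       204.3948       817.5793
  5       275.00       189.7816       948.9082
  6       275.00       176.2132     1,057.2793
  7       275.00       163.6149     1,145.3041
  8    10,275.00     5,676.1806    45,409.4447
  Σ                  7,122.7407    50,768.4210
Price P = Σ PV = 7,122.7407.
Macaulay duration = Σ(t·PV) / P = 50,768.4210 / 7,122.7407 = 7.12765 years.

7.128 years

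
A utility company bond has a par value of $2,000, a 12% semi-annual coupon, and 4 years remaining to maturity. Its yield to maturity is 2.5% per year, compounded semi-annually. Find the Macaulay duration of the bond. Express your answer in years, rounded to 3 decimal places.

Periodic yield y = 0.0125. Discount each cash flow and weight by its period:
  t   CF        PV=CF/(1+0.0125)^t    t·PV
  1       120.00       118.5185       118.5185
  2       120.00       117.0553       234.1107
  3       120.00       115.6102       346.8306
  4       120.00       114.1829       456.7317
  5       120.00       112.7732       563.8662
  6       120.00       111.3810       668.2859
  7       120.00       110.0059       770.0414
  8     2,120.00     1,919.4447    15,355.5576
  Σ                  2,718.9718    18,513.9426
Price P = Σ PV = 2,718.9718.
Macaulay duration = Σ(t·PV) / P = 18,513.9426 / 2,718.9718 = 6.80917 half-year periods.
In years: 6.80917 / 2 = 3.40459 years.

3.405 years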